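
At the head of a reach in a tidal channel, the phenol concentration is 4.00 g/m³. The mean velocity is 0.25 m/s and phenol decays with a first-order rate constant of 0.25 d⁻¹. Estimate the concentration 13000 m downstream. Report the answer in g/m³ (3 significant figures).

Travel time t = 13000 m / 0.25 m/s = 1.3e+04/0.25 = 5.2e+04 s = 0.6019 d.
First-order decay: C = 4.00·exp(−0.25·0.6019) = 4.00·0.8603 = 3.441 g/m³.

3.44 g/m³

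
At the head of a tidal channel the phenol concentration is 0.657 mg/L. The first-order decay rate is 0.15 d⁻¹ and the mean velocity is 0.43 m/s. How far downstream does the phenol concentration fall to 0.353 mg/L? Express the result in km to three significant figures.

154 km

From C = C₀·e^(−kt), t = ln(C₀/C)/k = ln(0.657/0.353)/0.15 = 0.6212/0.15 = 4.141 d.
Distance = v·t = 0.43 m/s × 3.578e+05 s = 1.539e+05 m = 153.9 km.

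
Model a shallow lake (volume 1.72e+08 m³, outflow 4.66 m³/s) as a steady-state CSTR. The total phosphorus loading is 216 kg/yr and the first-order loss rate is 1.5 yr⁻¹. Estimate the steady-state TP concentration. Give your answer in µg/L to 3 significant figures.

Outflow Q = 4.66 m³/s × 3.156e+07 s/yr = 1.471e+08 m³/yr.
Steady-state CSTR mass balance: W = Q·C + k·V·C, so C = W/(Q + kV).
Q + kV = 1.471e+08 + 1.5·1.72e+08 = 4.051e+08 m³/yr.
C = 216/4.051e+08 = 5.333e-07 kg/m³ = 0.0005333 mg/L = 0.5333 µg/L.

0.533 µg/L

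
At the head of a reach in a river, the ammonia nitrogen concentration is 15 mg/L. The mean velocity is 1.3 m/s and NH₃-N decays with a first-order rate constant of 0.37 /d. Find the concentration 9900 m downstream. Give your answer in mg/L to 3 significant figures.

14.5 mg/L

Travel time t = 9900 m / 1.3 m/s = 9900/1.3 = 7615 s = 0.08814 d.
First-order decay: C = 15·exp(−0.37·0.08814) = 15·0.9679 = 14.52 mg/L.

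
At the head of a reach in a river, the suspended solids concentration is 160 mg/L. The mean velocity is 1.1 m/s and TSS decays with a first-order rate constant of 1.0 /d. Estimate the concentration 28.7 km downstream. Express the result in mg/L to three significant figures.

118 mg/L

Travel time t = 28.7 km / 1.1 m/s = 2.87e+04/1.1 = 2.609e+04 s = 0.302 d.
First-order decay: C = 160·exp(−1.0·0.302) = 160·0.7394 = 118.3 mg/L.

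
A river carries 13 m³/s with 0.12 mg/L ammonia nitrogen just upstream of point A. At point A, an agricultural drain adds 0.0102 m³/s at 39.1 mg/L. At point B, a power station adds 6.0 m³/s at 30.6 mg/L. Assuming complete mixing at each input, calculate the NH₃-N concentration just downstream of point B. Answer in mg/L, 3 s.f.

9.76 mg/L

After input A: C = (13·0.12 + 0.0102·39.1) / 13.01 = 0.1506 mg/L.
After input B: C = (13.01·0.1506 + 6·30.6) / 19.01 = 9.761 mg/L.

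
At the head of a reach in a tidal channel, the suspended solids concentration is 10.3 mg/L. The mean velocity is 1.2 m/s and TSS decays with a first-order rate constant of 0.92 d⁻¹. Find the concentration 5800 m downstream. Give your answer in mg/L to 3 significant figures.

Travel time t = 5800 m / 1.2 m/s = 5800/1.2 = 4833 s = 0.05594 d.
First-order decay: C = 10.3·exp(−0.92·0.05594) = 10.3·0.9498 = 9.783 mg/L.

9.78 mg/L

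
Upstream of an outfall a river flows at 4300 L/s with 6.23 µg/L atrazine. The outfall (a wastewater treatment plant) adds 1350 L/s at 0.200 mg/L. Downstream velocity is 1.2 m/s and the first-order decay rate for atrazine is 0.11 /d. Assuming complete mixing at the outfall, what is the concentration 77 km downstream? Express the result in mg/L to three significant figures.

1350 L/s = 1.35 m³/s.
4300 L/s = 4.3 m³/s.
6.23 µg/L = 0.00623 mg/L.
After complete mixing, C₀ = (1.35·0.2 + 4.3·0.00623) / 5.65 = 0.05253 mg/L.
Travel time t = 7.7e+04 m / 1.2 m/s = 6.417e+04 s = 0.7427 d.
C = 0.05253·exp(−0.11·0.7427) = 0.05253·0.9216 = 0.04841 mg/L.

0.0484 mg/L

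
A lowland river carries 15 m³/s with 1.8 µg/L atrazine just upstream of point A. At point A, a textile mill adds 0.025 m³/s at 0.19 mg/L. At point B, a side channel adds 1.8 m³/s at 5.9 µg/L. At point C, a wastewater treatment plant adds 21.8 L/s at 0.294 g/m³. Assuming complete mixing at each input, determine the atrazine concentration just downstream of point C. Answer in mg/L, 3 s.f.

1.8 µg/L = 0.0018 mg/L.
After input A: C = (15·0.0018 + 0.025·0.19) / 15.03 = 0.002113 mg/L.
5.9 µg/L = 0.0059 mg/L.
After input B: C = (15.03·0.002113 + 1.8·0.0059) / 16.82 = 0.002518 mg/L.
21.8 L/s = 0.0218 m³/s.
After input C: C = (16.82·0.002518 + 0.0218·0.294) / 16.85 = 0.002895 mg/L.

0.00290 mg/L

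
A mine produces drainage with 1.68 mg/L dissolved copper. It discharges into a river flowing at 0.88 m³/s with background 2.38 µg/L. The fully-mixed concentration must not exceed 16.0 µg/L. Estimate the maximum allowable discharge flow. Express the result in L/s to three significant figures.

7.20 L/s

2.38 µg/L = 0.00238 mg/L.
16.0 µg/L = 0.016 mg/L.
Mass balance at complete mixing: C_std·(Q_w + Q_r) = Q_w·C_e + Q_r·C_b.
Rearranging, Q_w = Q_r·(C_std − C_b)/(C_e − C_std) = 0.88·(0.016 − 0.00238) / (1.68 − 0.016) = 0.007203 m³/s.
= 7.203 L/s.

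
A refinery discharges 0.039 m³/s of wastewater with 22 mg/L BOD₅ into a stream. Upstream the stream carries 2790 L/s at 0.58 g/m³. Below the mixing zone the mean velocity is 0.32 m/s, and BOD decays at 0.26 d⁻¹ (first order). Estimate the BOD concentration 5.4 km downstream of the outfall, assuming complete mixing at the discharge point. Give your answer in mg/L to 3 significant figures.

0.832 mg/L

2790 L/s = 2.79 m³/s.
After complete mixing, C₀ = (0.039·22 + 2.79·0.58) / 2.829 = 0.8753 mg/L.
Travel time t = 5400 m / 0.32 m/s = 1.688e+04 s = 0.1953 d.
C = 0.8753·exp(−0.26·0.1953) = 0.8753·0.9505 = 0.832 mg/L.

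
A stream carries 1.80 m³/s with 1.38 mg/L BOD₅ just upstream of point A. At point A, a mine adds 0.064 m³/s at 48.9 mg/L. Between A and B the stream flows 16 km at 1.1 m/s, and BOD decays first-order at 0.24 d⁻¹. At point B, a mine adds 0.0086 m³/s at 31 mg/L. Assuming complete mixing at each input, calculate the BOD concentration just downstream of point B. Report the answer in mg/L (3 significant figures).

3.02 mg/L

After input A: C = (1.8·1.38 + 0.064·48.9) / 1.864 = 3.012 mg/L.
Over the 16 km reach to input B (t = 1.455e+04 s = 0.1684 d), decay gives C = 3.012·exp(−0.24·0.1684) = 2.892 mg/L.
After input B: C = (1.864·2.892 + 0.0086·31) / 1.873 = 3.021 mg/L.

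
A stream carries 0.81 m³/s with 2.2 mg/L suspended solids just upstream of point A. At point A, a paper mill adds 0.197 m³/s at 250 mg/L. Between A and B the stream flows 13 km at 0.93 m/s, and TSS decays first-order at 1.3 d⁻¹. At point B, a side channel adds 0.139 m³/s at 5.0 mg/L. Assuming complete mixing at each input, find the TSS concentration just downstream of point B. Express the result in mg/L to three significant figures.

36.7 mg/L

After input A: C = (0.81·2.2 + 0.197·250) / 1.007 = 50.68 mg/L.
Over the 13 km reach to input B (t = 1.398e+04 s = 0.1618 d), decay gives C = 50.68·exp(−1.3·0.1618) = 41.06 mg/L.
After input B: C = (1.007·41.06 + 0.139·5) / 1.146 = 36.69 mg/L.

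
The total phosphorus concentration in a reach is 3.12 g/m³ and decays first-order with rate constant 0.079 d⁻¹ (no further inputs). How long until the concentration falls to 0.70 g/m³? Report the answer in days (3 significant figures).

t = ln(C₀/C)/k = ln(3.12/0.70)/0.079 = 1.495/0.079 = 18.92 d.

18.9 d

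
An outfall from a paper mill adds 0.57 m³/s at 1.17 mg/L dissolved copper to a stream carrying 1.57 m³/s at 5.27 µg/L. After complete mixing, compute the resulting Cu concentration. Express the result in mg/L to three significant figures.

5.27 µg/L = 0.00527 mg/L.
Conservation of mass across the mixing zone: C = (0.57·1.17 + 1.57·0.00527) / (0.57 + 1.57) = 0.6752/2.14 = 0.3155 mg/L.

0.316 mg/L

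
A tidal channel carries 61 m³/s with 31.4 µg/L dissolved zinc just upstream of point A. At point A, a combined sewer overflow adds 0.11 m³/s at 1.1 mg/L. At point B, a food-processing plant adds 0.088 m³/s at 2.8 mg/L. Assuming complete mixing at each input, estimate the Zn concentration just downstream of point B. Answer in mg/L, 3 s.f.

31.4 µg/L = 0.0314 mg/L.
After input A: C = (61·0.0314 + 0.11·1.1) / 61.11 = 0.03332 mg/L.
After input B: C = (61.11·0.03332 + 0.088·2.8) / 61.2 = 0.0373 mg/L.

0.0373 mg/L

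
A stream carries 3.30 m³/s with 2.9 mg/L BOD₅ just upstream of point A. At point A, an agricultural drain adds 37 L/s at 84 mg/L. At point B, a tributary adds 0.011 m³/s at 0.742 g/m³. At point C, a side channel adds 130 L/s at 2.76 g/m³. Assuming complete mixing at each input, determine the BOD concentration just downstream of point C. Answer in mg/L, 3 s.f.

3.75 mg/L

37 L/s = 0.037 m³/s.
After input A: C = (3.3·2.9 + 0.037·84) / 3.337 = 3.799 mg/L.
After input B: C = (3.337·3.799 + 0.011·0.742) / 3.348 = 3.789 mg/L.
130 L/s = 0.13 m³/s.
After input C: C = (3.348·3.789 + 0.13·2.76) / 3.478 = 3.751 mg/L.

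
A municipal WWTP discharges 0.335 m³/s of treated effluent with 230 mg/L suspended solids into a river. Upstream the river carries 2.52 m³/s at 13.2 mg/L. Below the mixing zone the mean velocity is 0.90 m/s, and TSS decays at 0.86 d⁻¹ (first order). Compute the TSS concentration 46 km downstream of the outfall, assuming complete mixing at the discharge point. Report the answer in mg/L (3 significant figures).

23.2 mg/L

After complete mixing, C₀ = (0.335·230 + 2.52·13.2) / 2.855 = 38.64 mg/L.
Travel time t = 4.6e+04 m / 0.90 m/s = 5.111e+04 s = 0.5916 d.
C = 38.64·exp(−0.86·0.5916) = 38.64·0.6012 = 23.23 mg/L.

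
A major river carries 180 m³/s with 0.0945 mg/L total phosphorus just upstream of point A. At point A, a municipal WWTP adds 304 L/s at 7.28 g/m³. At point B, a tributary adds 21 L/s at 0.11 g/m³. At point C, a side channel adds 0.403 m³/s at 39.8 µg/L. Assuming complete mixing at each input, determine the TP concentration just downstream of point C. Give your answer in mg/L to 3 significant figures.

304 L/s = 0.304 m³/s.
After input A: C = (180·0.0945 + 0.304·7.28) / 180.3 = 0.1066 mg/L.
21 L/s = 0.021 m³/s.
After input B: C = (180.3·0.1066 + 0.021·0.11) / 180.3 = 0.1066 mg/L.
39.8 µg/L = 0.0398 mg/L.
After input C: C = (180.3·0.1066 + 0.403·0.0398) / 180.7 = 0.1065 mg/L.

0.106 mg/L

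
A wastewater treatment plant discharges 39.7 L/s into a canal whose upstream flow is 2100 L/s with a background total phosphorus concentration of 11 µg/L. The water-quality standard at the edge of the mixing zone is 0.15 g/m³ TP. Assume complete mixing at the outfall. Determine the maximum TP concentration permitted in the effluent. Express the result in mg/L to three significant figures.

7.50 mg/L

39.7 L/s = 0.0397 m³/s.
2100 L/s = 2.1 m³/s.
11 µg/L = 0.011 mg/L.
Mass balance: 0.15·2.14 = 0.0397·Cₑ + 2.1·0.011.
Cₑ = (0.321 − 0.0231) / 0.0397 = 7.503 mg/L.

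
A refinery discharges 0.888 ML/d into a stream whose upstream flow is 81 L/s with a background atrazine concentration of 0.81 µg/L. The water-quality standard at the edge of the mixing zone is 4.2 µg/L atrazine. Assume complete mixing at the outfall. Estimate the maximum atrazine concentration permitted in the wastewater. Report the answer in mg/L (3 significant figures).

0.0309 mg/L

0.888 ML/d = 0.01028 m³/s.
81 L/s = 0.081 m³/s.
0.81 µg/L = 0.00081 mg/L.
4.2 µg/L = 0.0042 mg/L.
Mass balance: 0.0042·0.09128 = 0.01028·Cₑ + 0.081·0.00081.
Cₑ = (0.0003834 − 6.561e-05) / 0.01028 = 0.03092 mg/L.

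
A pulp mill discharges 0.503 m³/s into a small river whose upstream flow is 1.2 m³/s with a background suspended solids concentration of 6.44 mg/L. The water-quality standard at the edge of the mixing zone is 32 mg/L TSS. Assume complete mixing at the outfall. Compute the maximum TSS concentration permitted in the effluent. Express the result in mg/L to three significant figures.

Mass balance: 32·1.703 = 0.503·Cₑ + 1.2·6.44.
Cₑ = (54.5 − 7.728) / 0.503 = 92.98 mg/L.

93.0 mg/L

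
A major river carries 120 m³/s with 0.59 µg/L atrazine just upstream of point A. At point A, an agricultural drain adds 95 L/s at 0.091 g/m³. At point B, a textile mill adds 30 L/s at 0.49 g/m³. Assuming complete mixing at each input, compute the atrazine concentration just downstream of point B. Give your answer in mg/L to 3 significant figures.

0.000784 mg/L

0.59 µg/L = 0.00059 mg/L.
95 L/s = 0.095 m³/s.
After input A: C = (120·0.00059 + 0.095·0.091) / 120.1 = 0.0006615 mg/L.
30 L/s = 0.03 m³/s.
After input B: C = (120.1·0.0006615 + 0.03·0.49) / 120.1 = 0.0007837 mg/L.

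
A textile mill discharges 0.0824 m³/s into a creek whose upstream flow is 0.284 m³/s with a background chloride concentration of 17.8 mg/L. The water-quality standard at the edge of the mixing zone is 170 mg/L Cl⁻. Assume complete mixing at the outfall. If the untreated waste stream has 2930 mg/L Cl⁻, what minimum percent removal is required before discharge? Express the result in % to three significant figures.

Mass balance: 170·0.3664 = 0.0824·Cₑ + 0.284·17.8.
Cₑ = (62.29 − 5.055) / 0.0824 = 694.6 mg/L.
Required removal = 1 − 694.6/2930 = 76.29 %.

76.3 %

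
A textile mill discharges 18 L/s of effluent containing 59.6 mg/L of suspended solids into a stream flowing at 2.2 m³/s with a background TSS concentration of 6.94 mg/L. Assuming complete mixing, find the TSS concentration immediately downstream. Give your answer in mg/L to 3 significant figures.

7.37 mg/L

18 L/s = 0.018 m³/s.
By mass balance at complete mixing, C = (0.018·59.6 + 2.2·6.94) / (0.018 + 2.2) = 16.34/2.218 = 7.367 mg/L.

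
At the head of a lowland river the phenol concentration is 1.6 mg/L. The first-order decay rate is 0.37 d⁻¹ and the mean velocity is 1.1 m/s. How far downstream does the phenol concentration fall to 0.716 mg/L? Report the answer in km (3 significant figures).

From C = C₀·e^(−kt), t = ln(C₀/C)/k = ln(1.6/0.716)/0.37 = 0.8041/0.37 = 2.173 d.
Distance = v·t = 1.1 m/s × 1.878e+05 s = 2.065e+05 m = 206.5 km.

207 km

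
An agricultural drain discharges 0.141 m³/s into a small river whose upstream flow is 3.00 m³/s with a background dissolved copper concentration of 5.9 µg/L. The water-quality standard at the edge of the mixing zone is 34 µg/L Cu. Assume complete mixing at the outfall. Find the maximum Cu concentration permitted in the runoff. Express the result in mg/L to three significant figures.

0.632 mg/L

5.9 µg/L = 0.0059 mg/L.
34 µg/L = 0.034 mg/L.
Mass balance: 0.034·3.141 = 0.141·Cₑ + 3·0.0059.
Cₑ = (0.1068 − 0.0177) / 0.141 = 0.6319 mg/L.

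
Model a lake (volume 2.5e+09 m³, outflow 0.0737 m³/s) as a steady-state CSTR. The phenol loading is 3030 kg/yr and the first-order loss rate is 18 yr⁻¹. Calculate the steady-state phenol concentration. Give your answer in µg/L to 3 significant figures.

0.0673 µg/L

Outflow Q = 0.0737 m³/s × 3.156e+07 s/yr = 2.326e+06 m³/yr.
Steady-state CSTR mass balance: W = Q·C + k·V·C, so C = W/(Q + kV).
Q + kV = 2.326e+06 + 18·2.5e+09 = 4.5e+10 m³/yr.
C = 3030/4.5e+10 = 6.733e-08 kg/m³ = 6.733e-05 mg/L = 0.06733 µg/L.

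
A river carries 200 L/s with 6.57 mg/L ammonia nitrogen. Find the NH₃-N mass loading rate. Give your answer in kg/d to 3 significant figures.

200 L/s = 0.2 m³/s.
Mass flux = Q·C = 0.2 m³/s × 6.57 g/m³ = 1.314 g/s.
= 1.314 g/s × 86.4 = 113.5 kg/d.

114 kg/d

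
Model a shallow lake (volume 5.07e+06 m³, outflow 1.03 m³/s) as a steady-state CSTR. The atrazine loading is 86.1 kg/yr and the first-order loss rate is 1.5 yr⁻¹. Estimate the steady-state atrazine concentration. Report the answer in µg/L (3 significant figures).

Outflow Q = 1.03 m³/s × 3.156e+07 s/yr = 3.25e+07 m³/yr.
Steady-state CSTR mass balance: W = Q·C + k·V·C, so C = W/(Q + kV).
Q + kV = 3.25e+07 + 1.5·5.07e+06 = 4.011e+07 m³/yr.
C = 86.1/4.011e+07 = 2.147e-06 kg/m³ = 0.002147 mg/L = 2.147 µg/L.

2.15 µg/L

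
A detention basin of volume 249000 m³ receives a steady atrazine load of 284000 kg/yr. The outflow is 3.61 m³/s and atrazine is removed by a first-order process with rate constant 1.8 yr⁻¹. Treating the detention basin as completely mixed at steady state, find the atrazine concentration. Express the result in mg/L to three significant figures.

Outflow Q = 3.61 m³/s × 3.156e+07 s/yr = 1.139e+08 m³/yr.
Steady-state CSTR mass balance: W = Q·C + k·V·C, so C = W/(Q + kV).
Q + kV = 1.139e+08 + 1.8·249000 = 1.144e+08 m³/yr.
C = 284000/1.144e+08 = 0.002483 kg/m³ = 2.483 mg/L.

2.48 mg/L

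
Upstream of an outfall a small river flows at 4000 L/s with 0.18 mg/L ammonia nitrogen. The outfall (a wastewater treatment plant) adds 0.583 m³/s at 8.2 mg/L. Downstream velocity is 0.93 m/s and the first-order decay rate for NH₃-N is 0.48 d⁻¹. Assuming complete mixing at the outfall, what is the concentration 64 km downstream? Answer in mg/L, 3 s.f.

0.819 mg/L

4000 L/s = 4 m³/s.
After complete mixing, C₀ = (0.583·8.2 + 4·0.18) / 4.583 = 1.2 mg/L.
Travel time t = 6.4e+04 m / 0.93 m/s = 6.882e+04 s = 0.7965 d.
C = 1.2·exp(−0.48·0.7965) = 1.2·0.6823 = 0.8189 mg/L.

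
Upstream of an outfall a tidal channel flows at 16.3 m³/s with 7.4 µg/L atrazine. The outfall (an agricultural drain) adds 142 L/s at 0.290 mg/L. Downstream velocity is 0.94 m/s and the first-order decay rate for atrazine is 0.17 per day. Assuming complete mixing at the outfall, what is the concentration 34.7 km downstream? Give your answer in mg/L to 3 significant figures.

142 L/s = 0.142 m³/s.
7.4 µg/L = 0.0074 mg/L.
After complete mixing, C₀ = (0.142·0.29 + 16.3·0.0074) / 16.44 = 0.009841 mg/L.
Travel time t = 3.47e+04 m / 0.94 m/s = 3.691e+04 s = 0.4273 d.
C = 0.009841·exp(−0.17·0.4273) = 0.009841·0.9299 = 0.009151 mg/L.

0.00915 mg/L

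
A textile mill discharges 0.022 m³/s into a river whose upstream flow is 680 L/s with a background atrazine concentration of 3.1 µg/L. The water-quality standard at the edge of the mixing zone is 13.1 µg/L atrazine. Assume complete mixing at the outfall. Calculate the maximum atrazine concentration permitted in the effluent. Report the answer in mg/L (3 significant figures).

0.322 mg/L

680 L/s = 0.68 m³/s.
3.1 µg/L = 0.0031 mg/L.
13.1 µg/L = 0.0131 mg/L.
Mass balance: 0.0131·0.702 = 0.022·Cₑ + 0.68·0.0031.
Cₑ = (0.009196 − 0.002108) / 0.022 = 0.3222 mg/L.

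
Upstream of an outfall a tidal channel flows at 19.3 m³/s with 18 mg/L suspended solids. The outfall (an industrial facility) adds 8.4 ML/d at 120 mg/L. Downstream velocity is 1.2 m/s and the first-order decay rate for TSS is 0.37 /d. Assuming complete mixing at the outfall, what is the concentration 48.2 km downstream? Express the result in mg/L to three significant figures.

15.6 mg/L

8.4 ML/d = 0.09722 m³/s.
After complete mixing, C₀ = (0.09722·120 + 19.3·18) / 19.4 = 18.51 mg/L.
Travel time t = 4.82e+04 m / 1.2 m/s = 4.017e+04 s = 0.4649 d.
C = 18.51·exp(−0.37·0.4649) = 18.51·0.842 = 15.59 mg/L.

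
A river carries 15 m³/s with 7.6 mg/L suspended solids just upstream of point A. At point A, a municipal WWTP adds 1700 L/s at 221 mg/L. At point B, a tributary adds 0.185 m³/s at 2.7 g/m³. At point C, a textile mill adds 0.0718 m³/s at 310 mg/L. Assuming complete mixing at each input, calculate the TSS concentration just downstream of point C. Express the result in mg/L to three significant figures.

1700 L/s = 1.7 m³/s.
After input A: C = (15·7.6 + 1.7·221) / 16.7 = 29.32 mg/L.
After input B: C = (16.7·29.32 + 0.185·2.7) / 16.88 = 29.03 mg/L.
After input C: C = (16.88·29.03 + 0.0718·310) / 16.96 = 30.22 mg/L.

30.2 mg/L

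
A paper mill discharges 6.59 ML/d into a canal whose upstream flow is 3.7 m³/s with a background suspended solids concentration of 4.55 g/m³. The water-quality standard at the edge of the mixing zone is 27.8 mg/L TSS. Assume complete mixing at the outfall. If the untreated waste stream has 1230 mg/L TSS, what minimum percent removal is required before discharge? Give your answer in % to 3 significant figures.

6.04 %

6.59 ML/d = 0.07627 m³/s.
Mass balance: 27.8·3.776 = 0.07627·Cₑ + 3.7·4.55.
Cₑ = (105 − 16.84) / 0.07627 = 1156 mg/L.
Required removal = 1 − 1156/1230 = 6.044 %.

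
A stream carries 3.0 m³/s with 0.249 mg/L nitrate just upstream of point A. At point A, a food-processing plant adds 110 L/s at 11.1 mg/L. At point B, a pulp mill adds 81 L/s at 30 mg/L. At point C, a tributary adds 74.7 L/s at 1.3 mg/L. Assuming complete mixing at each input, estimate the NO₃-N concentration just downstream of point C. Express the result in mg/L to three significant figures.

110 L/s = 0.11 m³/s.
After input A: C = (3·0.249 + 0.11·11.1) / 3.11 = 0.6328 mg/L.
81 L/s = 0.081 m³/s.
After input B: C = (3.11·0.6328 + 0.081·30) / 3.191 = 1.378 mg/L.
74.7 L/s = 0.0747 m³/s.
After input C: C = (3.191·1.378 + 0.0747·1.3) / 3.266 = 1.376 mg/L.

1.38 mg/L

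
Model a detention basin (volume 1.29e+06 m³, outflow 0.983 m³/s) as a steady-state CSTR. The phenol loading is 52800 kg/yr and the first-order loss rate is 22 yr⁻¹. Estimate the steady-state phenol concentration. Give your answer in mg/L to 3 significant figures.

0.889 mg/L

Outflow Q = 0.983 m³/s × 3.156e+07 s/yr = 3.102e+07 m³/yr.
Steady-state CSTR mass balance: W = Q·C + k·V·C, so C = W/(Q + kV).
Q + kV = 3.102e+07 + 22·1.29e+06 = 5.94e+07 m³/yr.
C = 52800/5.94e+07 = 0.0008889 kg/m³ = 0.8889 mg/L.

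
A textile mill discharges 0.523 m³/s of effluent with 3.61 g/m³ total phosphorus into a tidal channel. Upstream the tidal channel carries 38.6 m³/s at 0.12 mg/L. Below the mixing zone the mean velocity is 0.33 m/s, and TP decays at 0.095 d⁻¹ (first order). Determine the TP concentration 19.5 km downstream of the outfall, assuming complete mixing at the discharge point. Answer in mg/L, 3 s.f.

0.156 mg/L

After complete mixing, C₀ = (0.523·3.61 + 38.6·0.12) / 39.12 = 0.1667 mg/L.
Travel time t = 1.95e+04 m / 0.33 m/s = 5.909e+04 s = 0.6839 d.
C = 0.1667·exp(−0.095·0.6839) = 0.1667·0.9371 = 0.1562 mg/L.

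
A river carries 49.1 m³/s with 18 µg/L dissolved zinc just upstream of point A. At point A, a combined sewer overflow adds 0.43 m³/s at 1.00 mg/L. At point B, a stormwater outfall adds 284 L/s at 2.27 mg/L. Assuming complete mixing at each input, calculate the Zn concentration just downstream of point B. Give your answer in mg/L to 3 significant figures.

18 µg/L = 0.018 mg/L.
After input A: C = (49.1·0.018 + 0.43·1) / 49.53 = 0.02653 mg/L.
284 L/s = 0.284 m³/s.
After input B: C = (49.53·0.02653 + 0.284·2.27) / 49.81 = 0.03932 mg/L.

0.0393 mg/L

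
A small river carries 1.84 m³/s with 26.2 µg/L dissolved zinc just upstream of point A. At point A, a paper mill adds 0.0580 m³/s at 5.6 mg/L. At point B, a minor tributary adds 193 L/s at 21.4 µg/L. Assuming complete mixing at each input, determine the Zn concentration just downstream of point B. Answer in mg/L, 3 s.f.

0.180 mg/L

26.2 µg/L = 0.0262 mg/L.
After input A: C = (1.84·0.0262 + 0.058·5.6) / 1.898 = 0.1965 mg/L.
193 L/s = 0.193 m³/s.
21.4 µg/L = 0.0214 mg/L.
After input B: C = (1.898·0.1965 + 0.193·0.0214) / 2.091 = 0.1804 mg/L.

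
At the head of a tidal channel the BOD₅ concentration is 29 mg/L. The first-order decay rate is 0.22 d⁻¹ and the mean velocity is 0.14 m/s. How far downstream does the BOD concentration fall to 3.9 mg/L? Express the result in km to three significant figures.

110 km

From C = C₀·e^(−kt), t = ln(C₀/C)/k = ln(29/3.9)/0.22 = 2.006/0.22 = 9.12 d.
Distance = v·t = 0.14 m/s × 7.879e+05 s = 1.103e+05 m = 110.3 km.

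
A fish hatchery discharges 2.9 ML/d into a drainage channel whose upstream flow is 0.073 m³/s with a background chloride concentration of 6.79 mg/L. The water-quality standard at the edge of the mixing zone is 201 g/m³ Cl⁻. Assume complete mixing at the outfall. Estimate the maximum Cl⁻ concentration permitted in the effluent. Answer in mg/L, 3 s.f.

623 mg/L

2.9 ML/d = 0.03356 m³/s.
Mass balance: 201·0.1066 = 0.03356·Cₑ + 0.073·6.79.
Cₑ = (21.42 − 0.4957) / 0.03356 = 623.4 mg/L.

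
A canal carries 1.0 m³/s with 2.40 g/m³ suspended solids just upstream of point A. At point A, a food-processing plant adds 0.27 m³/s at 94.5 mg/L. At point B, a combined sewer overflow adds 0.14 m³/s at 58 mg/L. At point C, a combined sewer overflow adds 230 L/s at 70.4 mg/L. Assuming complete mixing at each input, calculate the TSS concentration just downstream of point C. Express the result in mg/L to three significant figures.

After input A: C = (1·2.4 + 0.27·94.5) / 1.27 = 21.98 mg/L.
After input B: C = (1.27·21.98 + 0.14·58) / 1.41 = 25.56 mg/L.
230 L/s = 0.23 m³/s.
After input C: C = (1.41·25.56 + 0.23·70.4) / 1.64 = 31.85 mg/L.

31.8 mg/L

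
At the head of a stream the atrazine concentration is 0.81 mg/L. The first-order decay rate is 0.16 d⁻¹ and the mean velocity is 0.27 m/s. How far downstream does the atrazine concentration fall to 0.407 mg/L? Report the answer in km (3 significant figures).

From C = C₀·e^(−kt), t = ln(C₀/C)/k = ln(0.81/0.407)/0.16 = 0.6882/0.16 = 4.301 d.
Distance = v·t = 0.27 m/s × 3.716e+05 s = 1.003e+05 m = 100.3 km.

100 km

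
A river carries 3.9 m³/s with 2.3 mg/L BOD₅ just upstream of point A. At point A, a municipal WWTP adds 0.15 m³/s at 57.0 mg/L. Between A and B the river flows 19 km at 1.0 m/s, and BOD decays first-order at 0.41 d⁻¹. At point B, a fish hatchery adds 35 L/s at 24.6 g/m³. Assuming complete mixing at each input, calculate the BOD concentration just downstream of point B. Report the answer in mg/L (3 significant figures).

After input A: C = (3.9·2.3 + 0.15·57) / 4.05 = 4.326 mg/L.
Over the 19 km reach to input B (t = 1.9e+04 s = 0.2199 d), decay gives C = 4.326·exp(−0.41·0.2199) = 3.953 mg/L.
35 L/s = 0.035 m³/s.
After input B: C = (4.05·3.953 + 0.035·24.6) / 4.085 = 4.13 mg/L.

4.13 mg/L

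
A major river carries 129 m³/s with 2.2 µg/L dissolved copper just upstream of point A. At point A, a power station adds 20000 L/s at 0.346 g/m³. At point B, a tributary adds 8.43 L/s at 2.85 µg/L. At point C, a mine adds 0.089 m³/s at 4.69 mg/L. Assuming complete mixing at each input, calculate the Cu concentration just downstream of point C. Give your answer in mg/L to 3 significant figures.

2.2 µg/L = 0.0022 mg/L.
20000 L/s = 20 m³/s.
After input A: C = (129·0.0022 + 20·0.346) / 149 = 0.04835 mg/L.
8.43 L/s = 0.00843 m³/s.
2.85 µg/L = 0.00285 mg/L.
After input B: C = (149·0.04835 + 0.00843·0.00285) / 149 = 0.04835 mg/L.
After input C: C = (149·0.04835 + 0.089·4.69) / 149.1 = 0.05112 mg/L.

0.0511 mg/L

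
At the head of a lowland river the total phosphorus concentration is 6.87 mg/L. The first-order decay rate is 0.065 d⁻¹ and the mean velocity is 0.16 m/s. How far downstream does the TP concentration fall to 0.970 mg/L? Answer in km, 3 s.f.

From C = C₀·e^(−kt), t = ln(C₀/C)/k = ln(6.87/0.970)/0.065 = 1.958/0.065 = 30.12 d.
Distance = v·t = 0.16 m/s × 2.602e+06 s = 4.163e+05 m = 416.3 km.

416 km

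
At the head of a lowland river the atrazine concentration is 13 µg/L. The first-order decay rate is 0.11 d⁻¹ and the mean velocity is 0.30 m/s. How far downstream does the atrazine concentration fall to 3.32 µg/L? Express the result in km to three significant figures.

From C = C₀·e^(−kt), t = ln(C₀/C)/k = ln(13/3.32)/0.11 = 1.365/0.11 = 12.41 d.
Distance = v·t = 0.30 m/s × 1.072e+06 s = 3.216e+05 m = 321.6 km.

322 km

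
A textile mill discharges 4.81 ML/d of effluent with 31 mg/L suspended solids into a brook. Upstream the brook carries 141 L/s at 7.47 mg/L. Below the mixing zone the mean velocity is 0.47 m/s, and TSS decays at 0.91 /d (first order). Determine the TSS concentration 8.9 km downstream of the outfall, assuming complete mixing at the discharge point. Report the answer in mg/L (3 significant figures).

11.6 mg/L

4.81 ML/d = 0.05567 m³/s.
141 L/s = 0.141 m³/s.
After complete mixing, C₀ = (0.05567·31 + 0.141·7.47) / 0.1967 = 14.13 mg/L.
Travel time t = 8900 m / 0.47 m/s = 1.894e+04 s = 0.2192 d.
C = 14.13·exp(−0.91·0.2192) = 14.13·0.8192 = 11.58 mg/L.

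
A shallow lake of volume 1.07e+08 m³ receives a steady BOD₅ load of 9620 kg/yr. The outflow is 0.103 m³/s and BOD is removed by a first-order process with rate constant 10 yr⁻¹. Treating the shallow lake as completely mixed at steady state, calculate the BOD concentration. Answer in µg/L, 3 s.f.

Outflow Q = 0.103 m³/s × 3.156e+07 s/yr = 3.25e+06 m³/yr.
Steady-state CSTR mass balance: W = Q·C + k·V·C, so C = W/(Q + kV).
Q + kV = 3.25e+06 + 10·1.07e+08 = 1.073e+09 m³/yr.
C = 9620/1.073e+09 = 8.963e-06 kg/m³ = 0.008963 mg/L = 8.963 µg/L.

8.96 µg/L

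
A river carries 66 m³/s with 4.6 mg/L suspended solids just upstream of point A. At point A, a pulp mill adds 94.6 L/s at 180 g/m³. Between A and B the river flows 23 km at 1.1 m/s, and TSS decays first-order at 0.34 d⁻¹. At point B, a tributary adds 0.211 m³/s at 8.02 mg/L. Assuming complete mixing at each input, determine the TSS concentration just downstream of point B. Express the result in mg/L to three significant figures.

94.6 L/s = 0.0946 m³/s.
After input A: C = (66·4.6 + 0.0946·180) / 66.09 = 4.851 mg/L.
Over the 23 km reach to input B (t = 2.091e+04 s = 0.242 d), decay gives C = 4.851·exp(−0.34·0.242) = 4.468 mg/L.
After input B: C = (66.09·4.468 + 0.211·8.02) / 66.31 = 4.479 mg/L.

4.48 mg/L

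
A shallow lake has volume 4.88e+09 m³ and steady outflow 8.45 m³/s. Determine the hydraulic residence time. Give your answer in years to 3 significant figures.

18.3 yr

Q = 8.45 m³/s × 3.156e+07 s/yr = 2.667e+08 m³/yr.
Hydraulic residence time τ = V/Q = 4.88e+09/2.667e+08 = 18.3 yr.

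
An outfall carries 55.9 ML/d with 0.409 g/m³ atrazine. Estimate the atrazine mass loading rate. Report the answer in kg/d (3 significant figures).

22.9 kg/d

55.9 ML/d = 0.647 m³/s.
Mass flux = Q·C = 0.647 m³/s × 0.409 g/m³ = 0.2646 g/s.
= 0.2646 g/s × 86.4 = 22.86 kg/d.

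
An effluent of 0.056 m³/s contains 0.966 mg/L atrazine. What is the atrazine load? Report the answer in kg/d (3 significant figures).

4.67 kg/d

Mass flux = Q·C = 0.056 m³/s × 0.966 g/m³ = 0.0541 g/s.
= 0.0541 g/s × 86.4 = 4.674 kg/d.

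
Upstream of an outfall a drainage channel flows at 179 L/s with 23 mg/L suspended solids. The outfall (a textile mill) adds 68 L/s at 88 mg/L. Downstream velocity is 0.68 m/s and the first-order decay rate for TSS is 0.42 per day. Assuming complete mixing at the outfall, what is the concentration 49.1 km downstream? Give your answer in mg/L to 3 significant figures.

28.8 mg/L

68 L/s = 0.068 m³/s.
179 L/s = 0.179 m³/s.
After complete mixing, C₀ = (0.068·88 + 0.179·23) / 0.247 = 40.89 mg/L.
Travel time t = 4.91e+04 m / 0.68 m/s = 7.221e+04 s = 0.8357 d.
C = 40.89·exp(−0.42·0.8357) = 40.89·0.704 = 28.79 mg/L.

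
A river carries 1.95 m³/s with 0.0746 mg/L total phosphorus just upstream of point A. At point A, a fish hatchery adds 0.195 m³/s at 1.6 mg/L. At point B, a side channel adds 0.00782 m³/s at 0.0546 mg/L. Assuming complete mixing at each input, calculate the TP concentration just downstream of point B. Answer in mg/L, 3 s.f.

After input A: C = (1.95·0.0746 + 0.195·1.6) / 2.145 = 0.2133 mg/L.
After input B: C = (2.145·0.2133 + 0.00782·0.0546) / 2.153 = 0.2127 mg/L.

0.213 mg/L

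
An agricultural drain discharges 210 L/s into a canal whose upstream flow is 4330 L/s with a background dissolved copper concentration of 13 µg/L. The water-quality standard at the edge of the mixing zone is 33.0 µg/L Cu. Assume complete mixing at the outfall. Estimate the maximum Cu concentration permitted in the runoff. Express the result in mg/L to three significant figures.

210 L/s = 0.21 m³/s.
4330 L/s = 4.33 m³/s.
13 µg/L = 0.013 mg/L.
33.0 µg/L = 0.033 mg/L.
Mass balance: 0.033·4.54 = 0.21·Cₑ + 4.33·0.013.
Cₑ = (0.1498 − 0.05629) / 0.21 = 0.4454 mg/L.

0.445 mg/L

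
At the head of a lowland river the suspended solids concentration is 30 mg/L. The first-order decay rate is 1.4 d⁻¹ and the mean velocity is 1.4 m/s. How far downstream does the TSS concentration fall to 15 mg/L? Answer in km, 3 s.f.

59.9 km

From C = C₀·e^(−kt), t = ln(C₀/C)/k = ln(30/15)/1.4 = 0.6931/1.4 = 0.4951 d.
Distance = v·t = 1.4 m/s × 4.278e+04 s = 5.989e+04 m = 59.89 km.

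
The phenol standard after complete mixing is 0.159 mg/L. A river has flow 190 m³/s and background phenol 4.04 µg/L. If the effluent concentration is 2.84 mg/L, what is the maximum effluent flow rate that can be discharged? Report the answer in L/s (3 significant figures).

4.04 µg/L = 0.00404 mg/L.
Mass balance at complete mixing: C_std·(Q_w + Q_r) = Q_w·C_e + Q_r·C_b.
Rearranging, Q_w = Q_r·(C_std − C_b)/(C_e − C_std) = 190·(0.159 − 0.00404) / (2.84 − 0.159) = 10.98 m³/s.
= 1.098e+04 L/s.

11000 L/s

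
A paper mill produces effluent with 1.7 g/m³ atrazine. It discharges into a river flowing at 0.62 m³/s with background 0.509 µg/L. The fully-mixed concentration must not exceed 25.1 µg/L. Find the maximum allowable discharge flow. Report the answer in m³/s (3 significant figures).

0.00910 m³/s

0.509 µg/L = 0.000509 mg/L.
25.1 µg/L = 0.0251 mg/L.
Mass balance at complete mixing: C_std·(Q_w + Q_r) = Q_w·C_e + Q_r·C_b.
Rearranging, Q_w = Q_r·(C_std − C_b)/(C_e − C_std) = 0.62·(0.0251 − 0.000509) / (1.7 − 0.0251) = 0.009103 m³/s.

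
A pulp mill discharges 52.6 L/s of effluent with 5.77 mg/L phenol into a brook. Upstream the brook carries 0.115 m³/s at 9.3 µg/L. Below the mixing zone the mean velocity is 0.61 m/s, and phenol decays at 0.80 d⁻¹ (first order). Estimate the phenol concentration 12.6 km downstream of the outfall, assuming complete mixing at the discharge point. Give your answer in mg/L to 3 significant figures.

52.6 L/s = 0.0526 m³/s.
9.3 µg/L = 0.0093 mg/L.
After complete mixing, C₀ = (0.0526·5.77 + 0.115·0.0093) / 0.1676 = 1.817 mg/L.
Travel time t = 1.26e+04 m / 0.61 m/s = 2.066e+04 s = 0.2391 d.
C = 1.817·exp(−0.80·0.2391) = 1.817·0.8259 = 1.501 mg/L.

1.50 mg/L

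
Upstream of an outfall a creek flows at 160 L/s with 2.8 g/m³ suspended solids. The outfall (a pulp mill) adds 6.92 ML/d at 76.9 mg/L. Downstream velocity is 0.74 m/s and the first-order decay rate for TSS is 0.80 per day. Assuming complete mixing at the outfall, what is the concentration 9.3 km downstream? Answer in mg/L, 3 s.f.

6.92 ML/d = 0.08009 m³/s.
160 L/s = 0.16 m³/s.
After complete mixing, C₀ = (0.08009·76.9 + 0.16·2.8) / 0.2401 = 27.52 mg/L.
Travel time t = 9300 m / 0.74 m/s = 1.257e+04 s = 0.1455 d.
C = 27.52·exp(−0.80·0.1455) = 27.52·0.8901 = 24.5 mg/L.

24.5 mg/L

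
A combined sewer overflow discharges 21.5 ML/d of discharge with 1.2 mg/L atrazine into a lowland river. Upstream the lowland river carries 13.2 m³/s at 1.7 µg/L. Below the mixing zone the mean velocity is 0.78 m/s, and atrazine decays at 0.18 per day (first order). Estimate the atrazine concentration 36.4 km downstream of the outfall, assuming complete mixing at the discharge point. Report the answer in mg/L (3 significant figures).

0.0217 mg/L

21.5 ML/d = 0.2488 m³/s.
1.7 µg/L = 0.0017 mg/L.
After complete mixing, C₀ = (0.2488·1.2 + 13.2·0.0017) / 13.45 = 0.02387 mg/L.
Travel time t = 3.64e+04 m / 0.78 m/s = 4.667e+04 s = 0.5401 d.
C = 0.02387·exp(−0.18·0.5401) = 0.02387·0.9074 = 0.02166 mg/L.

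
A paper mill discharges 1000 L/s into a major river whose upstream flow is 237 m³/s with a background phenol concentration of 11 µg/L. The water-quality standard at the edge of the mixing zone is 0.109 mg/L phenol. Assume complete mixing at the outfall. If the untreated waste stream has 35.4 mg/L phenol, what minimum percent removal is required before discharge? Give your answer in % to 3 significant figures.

34.1 %

1000 L/s = 1 m³/s.
11 µg/L = 0.011 mg/L.
Mass balance: 0.109·238 = 1·Cₑ + 237·0.011.
Cₑ = (25.94 − 2.607) / 1 = 23.34 mg/L.
Required removal = 1 − 23.34/35.4 = 34.08 %.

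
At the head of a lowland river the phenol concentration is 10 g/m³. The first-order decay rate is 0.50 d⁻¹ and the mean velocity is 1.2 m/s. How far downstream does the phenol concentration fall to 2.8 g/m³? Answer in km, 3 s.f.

264 km

From C = C₀·e^(−kt), t = ln(C₀/C)/k = ln(10/2.8)/0.50 = 1.273/0.50 = 2.546 d.
Distance = v·t = 1.2 m/s × 2.2e+05 s = 2.64e+05 m = 264 km.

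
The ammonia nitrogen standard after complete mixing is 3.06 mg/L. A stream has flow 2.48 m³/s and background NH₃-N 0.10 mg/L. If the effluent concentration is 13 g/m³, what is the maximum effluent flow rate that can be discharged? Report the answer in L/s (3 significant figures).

Mass balance at complete mixing: C_std·(Q_w + Q_r) = Q_w·C_e + Q_r·C_b.
Rearranging, Q_w = Q_r·(C_std − C_b)/(C_e − C_std) = 2.48·(3.06 − 0.1) / (13 − 3.06) = 0.7385 m³/s.
= 738.5 L/s.

739 L/s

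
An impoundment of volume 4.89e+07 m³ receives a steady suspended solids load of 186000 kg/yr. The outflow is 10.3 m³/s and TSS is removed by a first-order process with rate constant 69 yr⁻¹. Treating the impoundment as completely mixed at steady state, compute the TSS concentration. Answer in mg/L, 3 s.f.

Outflow Q = 10.3 m³/s × 3.156e+07 s/yr = 3.25e+08 m³/yr.
Steady-state CSTR mass balance: W = Q·C + k·V·C, so C = W/(Q + kV).
Q + kV = 3.25e+08 + 69·4.89e+07 = 3.699e+09 m³/yr.
C = 186000/3.699e+09 = 5.028e-05 kg/m³ = 0.05028 mg/L.

0.0503 mg/L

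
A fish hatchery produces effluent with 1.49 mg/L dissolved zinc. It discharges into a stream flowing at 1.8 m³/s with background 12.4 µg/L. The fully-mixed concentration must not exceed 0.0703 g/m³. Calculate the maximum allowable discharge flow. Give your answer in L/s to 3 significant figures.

73.4 L/s

12.4 µg/L = 0.0124 mg/L.
Mass balance at complete mixing: C_std·(Q_w + Q_r) = Q_w·C_e + Q_r·C_b.
Rearranging, Q_w = Q_r·(C_std − C_b)/(C_e − C_std) = 1.8·(0.0703 − 0.0124) / (1.49 − 0.0703) = 0.07341 m³/s.
= 73.41 L/s.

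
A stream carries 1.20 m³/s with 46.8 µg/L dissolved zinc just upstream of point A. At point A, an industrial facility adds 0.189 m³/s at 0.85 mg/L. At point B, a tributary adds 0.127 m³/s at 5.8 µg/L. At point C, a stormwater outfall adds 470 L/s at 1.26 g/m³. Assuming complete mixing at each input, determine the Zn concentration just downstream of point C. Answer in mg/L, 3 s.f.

46.8 µg/L = 0.0468 mg/L.
After input A: C = (1.2·0.0468 + 0.189·0.85) / 1.389 = 0.1561 mg/L.
5.8 µg/L = 0.0058 mg/L.
After input B: C = (1.389·0.1561 + 0.127·0.0058) / 1.516 = 0.1435 mg/L.
470 L/s = 0.47 m³/s.
After input C: C = (1.516·0.1435 + 0.47·1.26) / 1.986 = 0.4077 mg/L.

0.408 mg/L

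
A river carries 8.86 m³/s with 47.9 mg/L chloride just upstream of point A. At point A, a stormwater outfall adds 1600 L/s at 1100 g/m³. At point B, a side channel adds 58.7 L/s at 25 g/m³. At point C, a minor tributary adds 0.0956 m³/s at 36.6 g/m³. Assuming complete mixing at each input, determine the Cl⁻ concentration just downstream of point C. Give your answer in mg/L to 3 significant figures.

1600 L/s = 1.6 m³/s.
After input A: C = (8.86·47.9 + 1.6·1100) / 10.46 = 208.8 mg/L.
58.7 L/s = 0.0587 m³/s.
After input B: C = (10.46·208.8 + 0.0587·25) / 10.52 = 207.8 mg/L.
After input C: C = (10.52·207.8 + 0.0956·36.6) / 10.61 = 206.3 mg/L.

206 mg/L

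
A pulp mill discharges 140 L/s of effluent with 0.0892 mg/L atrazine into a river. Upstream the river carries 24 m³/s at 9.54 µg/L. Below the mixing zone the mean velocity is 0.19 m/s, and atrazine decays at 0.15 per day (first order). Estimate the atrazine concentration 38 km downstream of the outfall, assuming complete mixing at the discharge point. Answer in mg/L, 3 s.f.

140 L/s = 0.14 m³/s.
9.54 µg/L = 0.00954 mg/L.
After complete mixing, C₀ = (0.14·0.0892 + 24·0.00954) / 24.14 = 0.01 mg/L.
Travel time t = 3.8e+04 m / 0.19 m/s = 2e+05 s = 2.315 d.
C = 0.01·exp(−0.15·2.315) = 0.01·0.7066 = 0.007068 mg/L.

0.00707 mg/L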